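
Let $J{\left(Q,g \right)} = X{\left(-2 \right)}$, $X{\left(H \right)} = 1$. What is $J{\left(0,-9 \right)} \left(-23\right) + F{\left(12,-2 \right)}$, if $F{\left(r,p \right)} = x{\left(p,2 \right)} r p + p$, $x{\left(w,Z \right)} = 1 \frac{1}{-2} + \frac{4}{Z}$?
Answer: $-61$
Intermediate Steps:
$x{\left(w,Z \right)} = - \frac{1}{2} + \frac{4}{Z}$ ($x{\left(w,Z \right)} = 1 \left(- \frac{1}{2}\right) + \frac{4}{Z} = - \frac{1}{2} + \frac{4}{Z}$)
$J{\left(Q,g \right)} = 1$
$F{\left(r,p \right)} = p + \frac{3 p r}{2}$ ($F{\left(r,p \right)} = \frac{8 - 2}{2 \cdot 2} r p + p = \frac{1}{2} \cdot \frac{1}{2} \left(8 - 2\right) r p + p = \frac{1}{2} \cdot \frac{1}{2} \cdot 6 r p + p = \frac{3 r}{2} p + p = \frac{3 p r}{2} + p = p + \frac{3 p r}{2}$)
$J{\left(0,-9 \right)} \left(-23\right) + F{\left(12,-2 \right)} = 1 \left(-23\right) + \frac{1}{2} \left(-2\right) \left(2 + 3 \cdot 12\right) = -23 + \frac{1}{2} \left(-2\right) \left(2 + 36\right) = -23 + \frac{1}{2} \left(-2\right) 38 = -23 - 38 = -61$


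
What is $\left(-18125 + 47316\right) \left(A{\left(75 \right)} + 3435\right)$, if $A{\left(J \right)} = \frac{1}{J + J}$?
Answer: $\frac{15040691941}{150} \approx 1.0027 \cdot 10^{8}$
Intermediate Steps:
$A{\left(J \right)} = \frac{1}{2 J}$
$\left(-18125 + 47316\right) \left(A{\left(75 \right)} + 3435\right) = \left(-18125 + 47316\right) \left(\frac{1}{2 \cdot 75} + 3435\right) = 29191 \left(\frac{1}{2} \cdot \frac{1}{75} + 3435\right) = 29191 \left(\frac{1}{150} + 3435\right) = 29191 \cdot \frac{515251}{150} = \frac{15040691941}{150}$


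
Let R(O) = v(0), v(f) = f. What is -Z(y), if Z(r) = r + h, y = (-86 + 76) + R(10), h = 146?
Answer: -136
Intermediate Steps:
R(O) = 0
y = -10 (y = (-86 + 76) + 0 = -10 + 0 = -10)
Z(r) = 146 + r (Z(r) = r + 146 = 146 + r)
-Z(y) = -(146 - 10) = -1*136 = -136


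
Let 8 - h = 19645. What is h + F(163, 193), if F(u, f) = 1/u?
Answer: -3200830/163 ≈ -19637.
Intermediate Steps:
h = -19637 (h = 8 - 1*19645 = 8 - 19645 = -19637)
h + F(163, 193) = -19637 + 1/163 = -3200830/163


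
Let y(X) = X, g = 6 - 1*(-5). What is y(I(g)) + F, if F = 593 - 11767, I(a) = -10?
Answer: -11184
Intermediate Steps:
g = 11 (g = 6 + 5 = 11)
F = -11174
y(I(g)) + F = -10 - 11174 = -11184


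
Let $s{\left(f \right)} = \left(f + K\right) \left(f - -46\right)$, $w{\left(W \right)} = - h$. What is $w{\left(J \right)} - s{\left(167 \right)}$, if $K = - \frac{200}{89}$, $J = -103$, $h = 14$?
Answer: $- \frac{3124465}{89} \approx -35106.0$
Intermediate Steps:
$w{\left(W \right)} = -14$ ($w{\left(W \right)} = \left(-1\right) 14 = -14$)
$K = - \frac{200}{89}$ ($K = \left(-200\right) \frac{1}{89} = - \frac{200}{89} \approx -2.2472$)
$s{\left(f \right)} = \left(46 + f\right) \left(- \frac{200}{89} + f\right)$ ($s{\left(f \right)} = \left(f - \frac{200}{89}\right) \left(f - -46\right) = \left(- \frac{200}{89} + f\right) \left(f + \left(-8 + 54\right)\right) = \left(- \frac{200}{89} + f\right) \left(f + 46\right) = \left(- \frac{200}{89} + f\right) \left(46 + f\right) = \left(46 + f\right) \left(- \frac{200}{89} + f\right)$)
$w{\left(J \right)} - s{\left(167 \right)} = -14 - \left(- \frac{9200}{89} + 167^{2} + \frac{3894}{89} \cdot 167\right) = -14 - \left(- \frac{9200}{89} + 27889 + \frac{650298}{89}\right) = -14 - \frac{3123219}{89} = - \frac{3124465}{89}$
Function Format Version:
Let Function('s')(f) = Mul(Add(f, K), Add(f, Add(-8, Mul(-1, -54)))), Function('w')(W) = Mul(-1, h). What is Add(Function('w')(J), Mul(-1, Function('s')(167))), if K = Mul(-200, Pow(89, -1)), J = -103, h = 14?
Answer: Rational(-3124465, 89) ≈ -35106.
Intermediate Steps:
Function('w')(W) = -14 (Function('w')(W) = Mul(-1, 14) = -14)
K = Rational(-200, 89) (K = Mul(-200, Rational(1, 89)) = Rational(-200, 89) ≈ -2.2472)
Function('s')(f) = Mul(Add(46, f), Add(Rational(-200, 89), f)) (Function('s')(f) = Mul(Add(f, Rational(-200, 89)), Add(f, Add(-8, Mul(-1, -54)))) = Mul(Add(Rational(-200, 89), f), Add(f, Add(-8, 54))) = Mul(Add(Rational(-200, 89), f), Add(f, 46)) = Mul(Add(Rational(-200, 89), f), Add(46, f)) = Mul(Add(46, f), Add(Rational(-200, 89), f)))
Add(Function('w')(J), Mul(-1, Function('s')(167))) = Add(-14, Mul(-1, Add(Rational(-9200, 89), Pow(167, 2), Mul(Rational(3894, 89), 167)))) = Add(-14, Mul(-1, Add(Rational(-9200, 89), 27889, Rational(650298, 89)))) = Add(-14, Mul(-1, Rational(3123219, 89))) = Add(-14, Rational(-3123219, 89)) = Rational(-3124465, 89)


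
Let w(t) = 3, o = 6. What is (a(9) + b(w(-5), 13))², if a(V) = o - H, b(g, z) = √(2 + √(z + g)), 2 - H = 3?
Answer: (7 + √6)² ≈ 89.293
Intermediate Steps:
H = -1 (H = 2 - 1*3 = 2 - 3 = -1)
b(g, z) = √(2 + √(g + z))
a(V) = 7 (a(V) = 6 - 1*(-1) = 6 + 1 = 7)
(a(9) + b(w(-5), 13))² = (7 + √(2 + √(3 + 13)))² = (7 + √(2 + √16))² = (7 + √(2 + 4))² = (7 + √6)²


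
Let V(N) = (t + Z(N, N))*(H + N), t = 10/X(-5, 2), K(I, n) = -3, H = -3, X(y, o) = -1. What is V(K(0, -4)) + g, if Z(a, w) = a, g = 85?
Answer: 163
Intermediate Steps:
t = -10 (t = 10/(-1) = 10*(-1) = -10)
V(N) = (-10 + N)*(-3 + N)
V(K(0, -4)) + g = (30 + (-3)² - 13*(-3)) + 85 = (30 + 9 + 39) + 85 = 78 + 85 = 163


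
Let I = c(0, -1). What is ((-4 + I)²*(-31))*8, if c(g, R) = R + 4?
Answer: -248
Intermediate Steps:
c(g, R) = 4 + R
I = 3 (I = 4 - 1 = 3)
((-4 + I)²*(-31))*8 = ((-4 + 3)²*(-31))*8 = ((-1)²*(-31))*8 = (1*(-31))*8 = -31*8 = -248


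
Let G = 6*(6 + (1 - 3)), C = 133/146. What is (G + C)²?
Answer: 13227769/21316 ≈ 620.56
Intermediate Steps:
C = 133/146 (C = 133*(1/146) = 133/146 ≈ 0.91096)
G = 24 (G = 6*(6 - 2) = 6*4 = 24)
(G + C)² = (24 + 133/146)² = (3637/146)² = 13227769/21316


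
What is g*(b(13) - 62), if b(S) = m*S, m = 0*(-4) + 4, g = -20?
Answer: 200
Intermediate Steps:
m = 4 (m = 0 + 4 = 4)
b(S) = 4*S
g*(b(13) - 62) = -20*(4*13 - 62) = -20*(52 - 62) = -20*(-10) = 200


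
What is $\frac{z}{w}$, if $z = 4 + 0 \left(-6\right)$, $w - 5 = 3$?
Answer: $\frac{1}{2} \approx 0.5$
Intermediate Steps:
$w = 8$ ($w = 5 + 3 = 8$)
$z = 4$ ($z = 4 + 0 = 4$)
$\frac{z}{w} = \frac{4}{8} = 4 \cdot \frac{1}{8} = \frac{1}{2}$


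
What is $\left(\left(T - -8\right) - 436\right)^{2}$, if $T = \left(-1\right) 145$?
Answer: $328329$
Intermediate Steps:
$T = -145$
$\left(\left(T - -8\right) - 436\right)^{2} = \left(\left(-145 - -8\right) - 436\right)^{2} = \left(\left(-145 + 8\right) - 436\right)^{2} = \left(-137 - 436\right)^{2} = \left(-573\right)^{2} = 328329$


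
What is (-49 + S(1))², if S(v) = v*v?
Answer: 2304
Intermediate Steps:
S(v) = v²
(-49 + S(1))² = (-49 + 1²)² = (-49 + 1)² = (-48)² = 2304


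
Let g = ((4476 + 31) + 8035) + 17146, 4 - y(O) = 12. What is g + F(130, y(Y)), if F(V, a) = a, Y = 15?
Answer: 29680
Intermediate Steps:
y(O) = -8 (y(O) = 4 - 1*12 = 4 - 12 = -8)
g = 29688 (g = (4507 + 8035) + 17146 = 12542 + 17146 = 29688)
g + F(130, y(Y)) = 29688 - 8 = 29680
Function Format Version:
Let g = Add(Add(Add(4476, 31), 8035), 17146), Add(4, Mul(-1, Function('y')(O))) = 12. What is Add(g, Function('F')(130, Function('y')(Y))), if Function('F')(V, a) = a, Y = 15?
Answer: 29680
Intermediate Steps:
Function('y')(O) = -8 (Function('y')(O) = Add(4, Mul(-1, 12)) = Add(4, -12) = -8)
g = 29688 (g = Add(Add(4507, 8035), 17146) = Add(12542, 17146) = 29688)
Add(g, Function('F')(130, Function('y')(Y))) = Add(29688, -8) = 29680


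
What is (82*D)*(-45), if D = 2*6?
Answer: -44280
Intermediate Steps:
D = 12
(82*D)*(-45) = (82*12)*(-45) = 984*(-45) = -44280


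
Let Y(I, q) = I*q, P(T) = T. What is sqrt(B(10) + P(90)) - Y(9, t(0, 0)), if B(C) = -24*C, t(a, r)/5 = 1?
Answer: -45 + 5*I*sqrt(6) ≈ -45.0 + 12.247*I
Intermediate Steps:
t(a, r) = 5 (t(a, r) = 5*1 = 5)
sqrt(B(10) + P(90)) - Y(9, t(0, 0)) = sqrt(-24*10 + 90) - 9*5 = sqrt(-240 + 90) - 1*45 = sqrt(-150) - 45 = 5*I*sqrt(6) - 45 = -45 + 5*I*sqrt(6)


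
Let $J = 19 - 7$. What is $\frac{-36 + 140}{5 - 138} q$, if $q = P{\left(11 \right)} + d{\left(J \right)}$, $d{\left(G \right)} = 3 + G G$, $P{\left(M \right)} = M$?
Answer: $- \frac{16432}{133} \approx -123.55$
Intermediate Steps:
$J = 12$ ($J = 19 - 7 = 12$)
$d{\left(G \right)} = 3 + G^{2}$
$q = 158$ ($q = 11 + \left(3 + 12^{2}\right) = 11 + \left(3 + 144\right) = 11 + 147 = 158$)
$\frac{-36 + 140}{5 - 138} q = \frac{-36 + 140}{5 - 138} \cdot 158 = \frac{104}{5 - 138} \cdot 158 = \frac{104}{-133} \cdot 158 = 104 \left(- \frac{1}{133}\right) 158 = \left(- \frac{104}{133}\right) 158 = - \frac{16432}{133}$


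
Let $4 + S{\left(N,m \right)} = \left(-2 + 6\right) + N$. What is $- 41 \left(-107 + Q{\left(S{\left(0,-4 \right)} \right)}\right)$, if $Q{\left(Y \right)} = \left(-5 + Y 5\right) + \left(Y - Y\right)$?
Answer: $4592$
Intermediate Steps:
$S{\left(N,m \right)} = N$ ($S{\left(N,m \right)} = -4 + \left(\left(-2 + 6\right) + N\right) = -4 + \left(4 + N\right) = N$)
$Q{\left(Y \right)} = -5 + 5 Y$ ($Q{\left(Y \right)} = \left(-5 + 5 Y\right) + 0 = -5 + 5 Y$)
$- 41 \left(-107 + Q{\left(S{\left(0,-4 \right)} \right)}\right) = - 41 \left(-107 + \left(-5 + 5 \cdot 0\right)\right) = - 41 \left(-107 + \left(-5 + 0\right)\right) = - 41 \left(-107 - 5\right) = \left(-41\right) \left(-112\right) = 4592$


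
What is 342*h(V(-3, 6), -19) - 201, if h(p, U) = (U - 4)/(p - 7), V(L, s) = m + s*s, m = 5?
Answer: -7350/17 ≈ -432.35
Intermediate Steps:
V(L, s) = 5 + s**2 (V(L, s) = 5 + s*s = 5 + s**2)
h(p, U) = (-4 + U)/(-7 + p)
342*h(V(-3, 6), -19) - 201 = 342*((-4 - 19)/(-7 + (5 + 6**2))) - 201 = 342*(-23/(-7 + (5 + 36))) - 201 = 342*(-23/(-7 + 41)) - 201 = 342*(-23/34) - 201 = -3933/17 - 201 = -7350/17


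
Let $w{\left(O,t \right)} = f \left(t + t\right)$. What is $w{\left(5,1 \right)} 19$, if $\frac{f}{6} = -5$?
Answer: $-1140$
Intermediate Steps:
$f = -30$ ($f = 6 \left(-5\right) = -30$)
$w{\left(O,t \right)} = - 60 t$ ($w{\left(O,t \right)} = - 30 \left(t + t\right) = - 30 \cdot 2 t = - 60 t$)
$w{\left(5,1 \right)} 19 = \left(-60\right) 1 \cdot 19 = \left(-60\right) 19 = -1140$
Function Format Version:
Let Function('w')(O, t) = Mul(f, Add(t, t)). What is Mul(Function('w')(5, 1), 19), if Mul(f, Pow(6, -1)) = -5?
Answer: -1140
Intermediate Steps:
f = -30 (f = Mul(6, -5) = -30)
Function('w')(O, t) = Mul(-60, t) (Function('w')(O, t) = Mul(-30, Add(t, t)) = Mul(-30, Mul(2, t)) = Mul(-60, t))
Mul(Function('w')(5, 1), 19) = Mul(Mul(-60, 1), 19) = Mul(-60, 19) = -1140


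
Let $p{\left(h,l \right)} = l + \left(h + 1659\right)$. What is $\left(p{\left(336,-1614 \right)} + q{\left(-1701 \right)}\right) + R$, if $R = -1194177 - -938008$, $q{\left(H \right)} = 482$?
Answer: $-255306$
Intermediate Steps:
$p{\left(h,l \right)} = 1659 + h + l$ ($p{\left(h,l \right)} = l + \left(1659 + h\right) = 1659 + h + l$)
$R = -256169$ ($R = -1194177 + 938008 = -256169$)
$\left(p{\left(336,-1614 \right)} + q{\left(-1701 \right)}\right) + R = \left(\left(1659 + 336 - 1614\right) + 482\right) - 256169 = \left(381 + 482\right) - 256169 = 863 - 256169 = -255306$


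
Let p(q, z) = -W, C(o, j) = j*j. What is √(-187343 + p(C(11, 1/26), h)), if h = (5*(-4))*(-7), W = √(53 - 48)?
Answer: √(-187343 - √5) ≈ 432.83*I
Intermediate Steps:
C(o, j) = j²
W = √5 ≈ 2.2361
h = 140 (h = -20*(-7) = 140)
p(q, z) = -√5
√(-187343 + p(C(11, 1/26), h)) = √(-187343 - √5)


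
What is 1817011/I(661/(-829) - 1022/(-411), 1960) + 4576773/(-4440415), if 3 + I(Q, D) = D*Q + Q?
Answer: 548771243153514189/1001459876412590 ≈ 547.97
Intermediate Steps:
I(Q, D) = -3 + Q + D*Q (I(Q, D) = -3 + (D*Q + Q) = -3 + (Q + D*Q) = -3 + Q + D*Q)
1817011/I(661/(-829) - 1022/(-411), 1960) + 4576773/(-4440415) = 1817011/(-3 + (661/(-829) - 1022/(-411)) + 1960*(661/(-829) - 1022/(-411))) + 4576773/(-4440415) = 1817011/(-3 + (661*(-1/829) - 1022*(-1/411)) + 1960*(661*(-1/829) - 1022*(-1/411))) + 4576773*(-1/4440415) = 1817011/(-3 + (-661/829 + 1022/411) + 1960*(-661/829 + 1022/411)) - 4576773/4440415 = 1817011/(-3 + 575567/340719 + 1960*(575567/340719)) - 4576773/4440415 = 1817011/(-3 + 575567/340719 + 1128111320/340719) - 4576773/4440415 = 1817011/(1127664730/340719) - 4576773/4440415 = 1817011*(340719/1127664730) - 4576773/4440415 = 619090170909/1127664730 - 4576773/4440415 = 548771243153514189/1001459876412590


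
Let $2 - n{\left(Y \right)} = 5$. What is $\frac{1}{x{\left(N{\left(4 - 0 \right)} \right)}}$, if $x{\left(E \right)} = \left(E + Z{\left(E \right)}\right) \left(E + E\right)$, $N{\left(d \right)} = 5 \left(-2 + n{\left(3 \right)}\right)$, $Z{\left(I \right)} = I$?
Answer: $\frac{1}{2500} \approx 0.0004$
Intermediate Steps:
$n{\left(Y \right)} = -3$ ($n{\left(Y \right)} = 2 - 5 = -3$)
$N{\left(d \right)} = -25$ ($N{\left(d \right)} = 5 \left(-2 - 3\right) = 5 \left(-5\right) = -25$)
$x{\left(E \right)} = 4 E^{2}$ ($x{\left(E \right)} = \left(E + E\right) \left(E + E\right) = 2 E 2 E = 4 E^{2}$)
$\frac{1}{x{\left(N{\left(4 - 0 \right)} \right)}} = \frac{1}{4 \left(-25\right)^{2}} = \frac{1}{4 \cdot 625} = \frac{1}{2500}$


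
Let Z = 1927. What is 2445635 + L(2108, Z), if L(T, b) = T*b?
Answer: 6507751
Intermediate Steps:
2445635 + L(2108, Z) = 2445635 + 2108*1927 = 2445635 + 4062116 = 6507751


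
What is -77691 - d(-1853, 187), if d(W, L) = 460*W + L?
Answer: 774502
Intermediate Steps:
d(W, L) = L + 460*W
-77691 - d(-1853, 187) = -77691 - (187 + 460*(-1853)) = -77691 - (187 - 852380) = -77691 - 1*(-852193) = -77691 + 852193 = 774502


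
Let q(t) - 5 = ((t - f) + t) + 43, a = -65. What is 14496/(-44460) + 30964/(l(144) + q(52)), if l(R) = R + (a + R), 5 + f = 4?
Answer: 28566853/348270 ≈ 82.025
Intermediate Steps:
f = -1 (f = -5 + 4 = -1)
l(R) = -65 + 2*R (l(R) = R + (-65 + R) = -65 + 2*R)
q(t) = 49 + 2*t (q(t) = 5 + (((t - 1*(-1)) + t) + 43) = 5 + (((t + 1) + t) + 43) = 5 + (((1 + t) + t) + 43) = 5 + ((1 + 2*t) + 43) = 5 + (44 + 2*t) = 49 + 2*t)
14496/(-44460) + 30964/(l(144) + q(52)) = 14496/(-44460) + 30964/((-65 + 2*144) + (49 + 2*52)) = 14496*(-1/44460) + 30964/((-65 + 288) + (49 + 104)) = -1208/3705 + 30964/(223 + 153) = -1208/3705 + 30964/376 = -1208/3705 + 30964*(1/376) = -1208/3705 + 7741/94 = 28566853/348270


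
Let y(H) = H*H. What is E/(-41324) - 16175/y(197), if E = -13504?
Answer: -36084741/400935779 ≈ -0.090001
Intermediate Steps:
y(H) = H²
E/(-41324) - 16175/y(197) = -13504/(-41324) - 16175/(197²) = -13504*(-1/41324) - 16175/38809 = 3376/10331 - 16175*1/38809 = 3376/10331 - 16175/38809 = -36084741/400935779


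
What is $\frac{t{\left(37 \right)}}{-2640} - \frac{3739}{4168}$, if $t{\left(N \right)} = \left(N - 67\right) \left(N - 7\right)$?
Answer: $- \frac{25499}{45848} \approx -0.55616$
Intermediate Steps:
$t{\left(N \right)} = \left(-67 + N\right) \left(-7 + N\right)$
$\frac{t{\left(37 \right)}}{-2640} - \frac{3739}{4168} = \frac{469 + 37^{2} - 2738}{-2640} - \frac{3739}{4168} = \left(469 + 1369 - 2738\right) \left(- \frac{1}{2640}\right) - \frac{3739}{4168} = \left(-900\right) \left(- \frac{1}{2640}\right) - \frac{3739}{4168} = \frac{15}{44} - \frac{3739}{4168} = - \frac{25499}{45848}$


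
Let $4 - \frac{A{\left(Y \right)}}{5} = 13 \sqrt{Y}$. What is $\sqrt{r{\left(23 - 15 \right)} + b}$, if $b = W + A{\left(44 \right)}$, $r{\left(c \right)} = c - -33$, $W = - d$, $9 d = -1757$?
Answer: $\frac{\sqrt{2306 - 1170 \sqrt{11}}}{3} \approx 13.226 i$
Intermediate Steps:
$d = - \frac{1757}{9}$ ($d = \frac{1}{9} \left(-1757\right) = - \frac{1757}{9} \approx -195.22$)
$A{\left(Y \right)} = 20 - 65 \sqrt{Y}$ ($A{\left(Y \right)} = 20 - 5 \cdot 13 \sqrt{Y} = 20 - 65 \sqrt{Y}$)
$W = \frac{1757}{9}$ ($W = \left(-1\right) \left(- \frac{1757}{9}\right) = \frac{1757}{9} \approx 195.22$)
$r{\left(c \right)} = 33 + c$ ($r{\left(c \right)} = c + 33 = 33 + c$)
$b = \frac{1937}{9} - 130 \sqrt{11}$ ($b = \frac{1757}{9} + \left(20 - 65 \sqrt{44}\right) = \frac{1757}{9} + \left(20 - 65 \cdot 2 \sqrt{11}\right) = \frac{1757}{9} + \left(20 - 130 \sqrt{11}\right) = \frac{1937}{9} - 130 \sqrt{11} \approx -215.94$)
$\sqrt{r{\left(23 - 15 \right)} + b} = \sqrt{\left(33 + \left(23 - 15\right)\right) + \left(\frac{1937}{9} - 130 \sqrt{11}\right)} = \sqrt{\left(33 + 8\right) + \left(\frac{1937}{9} - 130 \sqrt{11}\right)} = \sqrt{41 + \left(\frac{1937}{9} - 130 \sqrt{11}\right)} = \sqrt{\frac{2306}{9} - 130 \sqrt{11}}$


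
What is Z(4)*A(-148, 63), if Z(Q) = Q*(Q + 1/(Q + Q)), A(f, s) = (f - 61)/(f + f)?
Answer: 6897/592 ≈ 11.650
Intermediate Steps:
A(f, s) = (-61 + f)/(2*f) (A(f, s) = (-61 + f)/((2*f)) = (-61 + f)*(1/(2*f)) = (-61 + f)/(2*f))
Z(Q) = Q*(Q + 1/(2*Q))
Z(4)*A(-148, 63) = (½ + 4²)*((½)*(-61 - 148)/(-148)) = (½ + 16)*((½)*(-1/148)*(-209)) = (33/2)*(209/296) = 6897/592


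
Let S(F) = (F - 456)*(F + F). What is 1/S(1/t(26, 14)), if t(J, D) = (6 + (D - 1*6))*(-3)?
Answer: 882/19153 ≈ 0.046050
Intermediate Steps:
t(J, D) = -3*D (t(J, D) = (6 + (D - 6))*(-3) = (6 + (-6 + D))*(-3) = D*(-3) = -3*D)
S(F) = 2*F*(-456 + F) (S(F) = (-456 + F)*(2*F) = 2*F*(-456 + F))
1/S(1/t(26, 14)) = 1/(2*(-456 + 1/(-3*14))/((-3*14))) = 1/(2*(-456 + 1/(-42))/(-42)) = 1/(2*(-1/42)*(-456 - 1/42)) = 1/(2*(-1/42)*(-19153/42)) = 1/(19153/882) = 882/19153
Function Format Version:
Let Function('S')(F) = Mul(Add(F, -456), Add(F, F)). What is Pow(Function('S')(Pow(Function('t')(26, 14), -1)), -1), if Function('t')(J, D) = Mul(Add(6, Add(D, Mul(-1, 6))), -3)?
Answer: Rational(882, 19153) ≈ 0.046050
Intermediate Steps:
Function('t')(J, D) = Mul(-3, D) (Function('t')(J, D) = Mul(Add(6, Add(D, -6)), -3) = Mul(Add(6, Add(-6, D)), -3) = Mul(D, -3) = Mul(-3, D))
Function('S')(F) = Mul(2, F, Add(-456, F)) (Function('S')(F) = Mul(Add(-456, F), Mul(2, F)) = Mul(2, F, Add(-456, F)))
Pow(Function('S')(Pow(Function('t')(26, 14), -1)), -1) = Pow(Mul(2, Pow(Mul(-3, 14), -1), Add(-456, Pow(Mul(-3, 14), -1))), -1) = Pow(Mul(2, Pow(-42, -1), Add(-456, Pow(-42, -1))), -1) = Pow(Mul(2, Rational(-1, 42), Add(-456, Rational(-1, 42))), -1) = Pow(Mul(2, Rational(-1, 42), Rational(-19153, 42)), -1) = Pow(Rational(19153, 882), -1) = Rational(882, 19153)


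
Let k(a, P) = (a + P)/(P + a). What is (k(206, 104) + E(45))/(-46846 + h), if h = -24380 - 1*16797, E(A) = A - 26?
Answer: -20/88023 ≈ -0.00022721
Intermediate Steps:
E(A) = -26 + A
h = -41177 (h = -24380 - 16797 = -41177)
k(a, P) = 1 (k(a, P) = (P + a)/(P + a) = 1)
(k(206, 104) + E(45))/(-46846 + h) = (1 + (-26 + 45))/(-46846 - 41177) = (1 + 19)/(-88023) = 20*(-1/88023) = -20/88023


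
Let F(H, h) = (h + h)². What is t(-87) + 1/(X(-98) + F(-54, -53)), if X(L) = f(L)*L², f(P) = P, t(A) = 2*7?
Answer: 13019383/929956 ≈ 14.000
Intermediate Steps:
t(A) = 14
F(H, h) = 4*h² (F(H, h) = (2*h)² = 4*h²)
X(L) = L³ (X(L) = L*L² = L³)
t(-87) + 1/(X(-98) + F(-54, -53)) = 14 + 1/((-98)³ + 4*(-53)²) = 14 + 1/(-941192 + 4*2809) = 14 + 1/(-941192 + 11236) = 14 + 1/(-929956) = 14 - 1/929956 = 13019383/929956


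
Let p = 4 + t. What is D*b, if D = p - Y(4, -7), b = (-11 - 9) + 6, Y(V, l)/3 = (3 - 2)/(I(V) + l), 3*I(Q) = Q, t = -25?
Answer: 4872/17 ≈ 286.59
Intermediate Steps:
I(Q) = Q/3
Y(V, l) = 3/(l + V/3) (Y(V, l) = 3*((3 - 2)/(V/3 + l)) = 3*(1/(l + V/3)) = 3/(l + V/3))
p = -21 (p = 4 - 25 = -21)
b = -14 (b = -20 + 6 = -14)
D = -348/17 (D = -21 - 9/(4 + 3*(-7)) = -21 - 9/(4 - 21) = -21 - 9/(-17) = -21 - 9*(-1)/17 = -21 - 1*(-9/17) = -21 + 9/17 = -348/17 ≈ -20.471)
D*b = -348/17*(-14) = 4872/17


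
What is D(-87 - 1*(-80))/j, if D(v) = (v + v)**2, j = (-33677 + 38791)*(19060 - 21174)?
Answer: -7/386107 ≈ -1.8130e-5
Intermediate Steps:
j = -10810996 (j = 5114*(-2114) = -10810996)
D(v) = 4*v**2 (D(v) = (2*v)**2 = 4*v**2)
D(-87 - 1*(-80))/j = (4*(-87 - 1*(-80))**2)/(-10810996) = (4*(-87 + 80)**2)*(-1/10810996) = (4*(-7)**2)*(-1/10810996) = (4*49)*(-1/10810996) = 196*(-1/10810996) = -7/386107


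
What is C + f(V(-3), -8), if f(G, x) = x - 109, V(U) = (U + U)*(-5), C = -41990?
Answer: -42107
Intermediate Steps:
V(U) = -10*U (V(U) = (2*U)*(-5) = -10*U)
f(G, x) = -109 + x
C + f(V(-3), -8) = -41990 + (-109 - 8) = -41990 - 117 = -42107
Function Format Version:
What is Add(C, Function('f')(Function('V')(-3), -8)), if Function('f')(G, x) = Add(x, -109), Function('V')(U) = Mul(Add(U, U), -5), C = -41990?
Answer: -42107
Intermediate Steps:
Function('V')(U) = Mul(-10, U) (Function('V')(U) = Mul(Mul(2, U), -5) = Mul(-10, U))
Function('f')(G, x) = Add(-109, x)
Add(C, Function('f')(Function('V')(-3), -8)) = Add(-41990, Add(-109, -8)) = Add(-41990, -117) = -42107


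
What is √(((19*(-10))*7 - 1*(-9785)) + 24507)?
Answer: √32962 ≈ 181.55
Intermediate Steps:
√(((19*(-10))*7 - 1*(-9785)) + 24507) = √((-190*7 + 9785) + 24507) = √((-1330 + 9785) + 24507) = √(8455 + 24507) = √32962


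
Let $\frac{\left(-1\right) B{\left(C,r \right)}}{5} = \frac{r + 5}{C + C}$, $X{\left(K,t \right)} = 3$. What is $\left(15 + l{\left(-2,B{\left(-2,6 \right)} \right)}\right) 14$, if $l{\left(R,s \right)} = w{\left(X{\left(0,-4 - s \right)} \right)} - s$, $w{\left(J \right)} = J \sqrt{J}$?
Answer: $\frac{35}{2} + 42 \sqrt{3} \approx 90.246$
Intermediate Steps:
$w{\left(J \right)} = J^{\frac{3}{2}}$
$B{\left(C,r \right)} = - \frac{5 \left(5 + r\right)}{2 C}$ ($B{\left(C,r \right)} = - 5 \frac{r + 5}{C + C} = - 5 \frac{5 + r}{2 C} = - \frac{5 \left(5 + r\right)}{2 C}$)
$l{\left(R,s \right)} = - s + 3 \sqrt{3}$ ($l{\left(R,s \right)} = 3^{\frac{3}{2}} - s = 3 \sqrt{3} - s = - s + 3 \sqrt{3}$)
$\left(15 + l{\left(-2,B{\left(-2,6 \right)} \right)}\right) 14 = \left(15 + \left(- \frac{5 \left(-5 - 6\right)}{2 \left(-2\right)} + 3 \sqrt{3}\right)\right) 14 = \left(15 + \left(- \frac{5 \left(-1\right) \left(-5 - 6\right)}{2 \cdot 2} + 3 \sqrt{3}\right)\right) 14 = \left(15 + \left(- \frac{5 \left(-1\right) \left(-11\right)}{2 \cdot 2} + 3 \sqrt{3}\right)\right) 14 = \left(15 + \left(\left(-1\right) \frac{55}{4} + 3 \sqrt{3}\right)\right) 14 = \left(15 - \left(\frac{55}{4} - 3 \sqrt{3}\right)\right) 14 = \left(\frac{5}{4} + 3 \sqrt{3}\right) 14 = \frac{35}{2} + 42 \sqrt{3}$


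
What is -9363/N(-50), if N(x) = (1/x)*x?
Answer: -9363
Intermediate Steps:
N(x) = 1 (N(x) = x/x = 1)
-9363/N(-50) = -9363/1 = -9363*1 = -9363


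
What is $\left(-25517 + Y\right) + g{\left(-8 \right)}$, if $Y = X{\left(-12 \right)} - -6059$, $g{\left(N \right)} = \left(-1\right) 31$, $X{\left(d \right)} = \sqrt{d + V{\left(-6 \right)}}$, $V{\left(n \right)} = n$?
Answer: $-19489 + 3 i \sqrt{2} \approx -19489.0 + 4.2426 i$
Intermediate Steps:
$X{\left(d \right)} = \sqrt{-6 + d}$ ($X{\left(d \right)} = \sqrt{d - 6} = \sqrt{-6 + d}$)
$g{\left(N \right)} = -31$
$Y = 6059 + 3 i \sqrt{2}$ ($Y = \sqrt{-6 - 12} - -6059 = \sqrt{-18} + 6059 = 3 i \sqrt{2} + 6059 = 6059 + 3 i \sqrt{2} \approx 6059.0 + 4.2426 i$)
$\left(-25517 + Y\right) + g{\left(-8 \right)} = \left(-25517 + \left(6059 + 3 i \sqrt{2}\right)\right) - 31 = \left(-19458 + 3 i \sqrt{2}\right) - 31 = -19489 + 3 i \sqrt{2}$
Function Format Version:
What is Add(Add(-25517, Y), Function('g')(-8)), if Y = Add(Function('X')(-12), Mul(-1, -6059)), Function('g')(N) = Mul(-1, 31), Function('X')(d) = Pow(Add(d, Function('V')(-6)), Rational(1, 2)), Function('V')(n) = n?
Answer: Add(-19489, Mul(3, I, Pow(2, Rational(1, 2)))) ≈ Add(-19489., Mul(4.2426, I))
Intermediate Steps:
Function('X')(d) = Pow(Add(-6, d), Rational(1, 2)) (Function('X')(d) = Pow(Add(d, -6), Rational(1, 2)) = Pow(Add(-6, d), Rational(1, 2)))
Function('g')(N) = -31
Y = Add(6059, Mul(3, I, Pow(2, Rational(1, 2)))) (Y = Add(Pow(Add(-6, -12), Rational(1, 2)), Mul(-1, -6059)) = Add(Pow(-18, Rational(1, 2)), 6059) = Add(Mul(3, I, Pow(2, Rational(1, 2))), 6059) = Add(6059, Mul(3, I, Pow(2, Rational(1, 2)))) ≈ Add(6059.0, Mul(4.2426, I)))
Add(Add(-25517, Y), Function('g')(-8)) = Add(Add(-25517, Add(6059, Mul(3, I, Pow(2, Rational(1, 2))))), -31) = Add(Add(-19458, Mul(3, I, Pow(2, Rational(1, 2)))), -31) = Add(-19489, Mul(3, I, Pow(2, Rational(1, 2))))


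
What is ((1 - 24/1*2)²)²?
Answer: 4879681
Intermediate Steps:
((1 - 24/1*2)²)² = ((1 - 24*2)²)² = ((1 - 48)²)² = ((-47)²)² = 2209² = 4879681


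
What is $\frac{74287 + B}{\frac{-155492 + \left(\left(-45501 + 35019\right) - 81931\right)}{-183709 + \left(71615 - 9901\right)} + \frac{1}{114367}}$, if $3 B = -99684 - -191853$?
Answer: $\frac{16279119437185}{315025257} \approx 51676.0$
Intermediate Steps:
$B = 30723$ ($B = \frac{-99684 - -191853}{3} = \frac{-99684 + 191853}{3} = \frac{1}{3} \cdot 92169 = 30723$)
$\frac{74287 + B}{\frac{-155492 + \left(\left(-45501 + 35019\right) - 81931\right)}{-183709 + \left(71615 - 9901\right)} + \frac{1}{114367}} = \frac{74287 + 30723}{\frac{-155492 + \left(\left(-45501 + 35019\right) - 81931\right)}{-183709 + \left(71615 - 9901\right)} + \frac{1}{114367}} = \frac{105010}{\frac{-155492 - 92413}{-183709 + 61714} + \frac{1}{114367}} = \frac{105010}{\frac{-155492 - 92413}{-121995} + \frac{1}{114367}} = \frac{105010}{\left(-247905\right) \left(- \frac{1}{121995}\right) + \frac{1}{114367}} = \frac{105010}{\frac{5509}{2711} + \frac{1}{114367}} = \frac{105010}{\frac{630050514}{310048937}} = 105010 \cdot \frac{310048937}{630050514} = \frac{16279119437185}{315025257}$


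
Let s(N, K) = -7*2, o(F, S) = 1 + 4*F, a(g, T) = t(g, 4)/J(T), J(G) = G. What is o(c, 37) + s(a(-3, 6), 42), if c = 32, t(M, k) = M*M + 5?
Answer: 115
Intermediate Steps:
t(M, k) = 5 + M² (t(M, k) = M² + 5 = 5 + M²)
a(g, T) = (5 + g²)/T
s(N, K) = -14
o(c, 37) + s(a(-3, 6), 42) = (1 + 4*32) - 14 = (1 + 128) - 14 = 129 - 14 = 115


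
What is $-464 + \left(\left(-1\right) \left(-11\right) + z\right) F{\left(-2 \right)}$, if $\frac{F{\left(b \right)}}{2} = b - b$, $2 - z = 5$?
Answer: $-464$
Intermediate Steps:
$z = -3$ ($z = 2 - 5 = -3$)
$F{\left(b \right)} = 0$ ($F{\left(b \right)} = 2 \left(b - b\right) = 2 \cdot 0 = 0$)
$-464 + \left(\left(-1\right) \left(-11\right) + z\right) F{\left(-2 \right)} = -464 + \left(\left(-1\right) \left(-11\right) - 3\right) 0 = -464 + \left(11 - 3\right) 0 = -464 + 8 \cdot 0 = -464 + 0 = -464$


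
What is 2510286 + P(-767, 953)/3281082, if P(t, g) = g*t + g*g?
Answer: 1372742397785/546847 ≈ 2.5103e+6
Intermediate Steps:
P(t, g) = g**2 + g*t (P(t, g) = g*t + g**2 = g**2 + g*t)
2510286 + P(-767, 953)/3281082 = 2510286 + (953*(953 - 767))/3281082 = 2510286 + (953*186)*(1/3281082) = 2510286 + 177258*(1/3281082) = 2510286 + 29543/546847 = 1372742397785/546847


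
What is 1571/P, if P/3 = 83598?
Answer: 1571/250794 ≈ 0.0062641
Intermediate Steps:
P = 250794 (P = 3*83598 = 250794)
1571/P = 1571/250794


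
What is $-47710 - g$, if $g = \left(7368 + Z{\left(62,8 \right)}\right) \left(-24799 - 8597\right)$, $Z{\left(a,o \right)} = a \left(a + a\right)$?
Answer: $502762466$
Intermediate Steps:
$Z{\left(a,o \right)} = 2 a^{2}$ ($Z{\left(a,o \right)} = a 2 a = 2 a^{2}$)
$g = -502810176$ ($g = \left(7368 + 2 \cdot 62^{2}\right) \left(-24799 - 8597\right) = \left(7368 + 2 \cdot 3844\right) \left(-33396\right) = \left(7368 + 7688\right) \left(-33396\right) = 15056 \left(-33396\right) = -502810176$)
$-47710 - g = -47710 - -502810176 = -47710 + 502810176 = 502762466$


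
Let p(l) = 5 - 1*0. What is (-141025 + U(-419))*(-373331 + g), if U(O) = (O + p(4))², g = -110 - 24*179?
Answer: -11472250427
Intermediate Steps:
p(l) = 5 (p(l) = 5 + 0 = 5)
g = -4406 (g = -110 - 4296 = -4406)
U(O) = (5 + O)² (U(O) = (O + 5)² = (5 + O)²)
(-141025 + U(-419))*(-373331 + g) = (-141025 + (5 - 419)²)*(-373331 - 4406) = (-141025 + (-414)²)*(-377737) = (-141025 + 171396)*(-377737) = 30371*(-377737) = -11472250427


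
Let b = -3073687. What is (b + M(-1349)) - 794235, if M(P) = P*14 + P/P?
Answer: -3886807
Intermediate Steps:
M(P) = 1 + 14*P (M(P) = 14*P + 1 = 1 + 14*P)
(b + M(-1349)) - 794235 = (-3073687 + (1 + 14*(-1349))) - 794235 = (-3073687 + (1 - 18886)) - 794235 = (-3073687 - 18885) - 794235 = -3092572 - 794235 = -3886807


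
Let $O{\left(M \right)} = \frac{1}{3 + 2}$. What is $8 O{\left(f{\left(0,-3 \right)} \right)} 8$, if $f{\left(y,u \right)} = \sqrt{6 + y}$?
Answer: $\frac{64}{5} \approx 12.8$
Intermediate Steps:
$O{\left(M \right)} = \frac{1}{5}$
$8 O{\left(f{\left(0,-3 \right)} \right)} 8 = 8 \cdot \frac{1}{5} \cdot 8 = \frac{8}{5} \cdot 8 = \frac{64}{5}$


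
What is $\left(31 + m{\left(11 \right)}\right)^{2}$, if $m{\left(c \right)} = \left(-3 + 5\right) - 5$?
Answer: $784$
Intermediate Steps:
$m{\left(c \right)} = -3$ ($m{\left(c \right)} = 2 - 5 = -3$)
$\left(31 + m{\left(11 \right)}\right)^{2} = \left(31 - 3\right)^{2} = 28^{2} = 784$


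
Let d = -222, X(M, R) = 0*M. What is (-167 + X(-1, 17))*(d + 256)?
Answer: -5678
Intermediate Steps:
X(M, R) = 0
(-167 + X(-1, 17))*(d + 256) = (-167 + 0)*(-222 + 256) = -167*34 = -5678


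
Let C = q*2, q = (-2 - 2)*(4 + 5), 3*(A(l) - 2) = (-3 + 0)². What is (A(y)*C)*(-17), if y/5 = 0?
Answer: 6120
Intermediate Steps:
y = 0 (y = 5*0 = 0)
A(l) = 5 (A(l) = 2 + (-3 + 0)²/3 = 2 + (⅓)*(-3)² = 2 + (⅓)*9 = 2 + 3 = 5)
q = -36 (q = -4*9 = -36)
C = -72 (C = -36*2 = -72)
(A(y)*C)*(-17) = (5*(-72))*(-17) = -360*(-17) = 6120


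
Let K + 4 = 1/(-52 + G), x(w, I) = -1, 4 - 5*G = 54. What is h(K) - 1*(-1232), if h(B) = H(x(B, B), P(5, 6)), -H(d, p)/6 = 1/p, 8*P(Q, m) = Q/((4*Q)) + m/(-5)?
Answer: 24368/19 ≈ 1282.5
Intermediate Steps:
G = -10 (G = ⅘ - ⅕*54 = ⅘ - 54/5 = -10)
P(Q, m) = 1/32 - m/40 (P(Q, m) = (Q/((4*Q)) + m/(-5))/8 = (Q*(1/(4*Q)) + m*(-⅕))/8 = (¼ - m/5)/8 = 1/32 - m/40)
K = -249/62 (K = -4 + 1/(-52 - 10) = -4 + 1/(-62) = -4 - 1/62 = -249/62 ≈ -4.0161)
H(d, p) = -6/p
h(B) = 960/19 (h(B) = -6/(1/32 - 1/40*6) = -6/(1/32 - 3/20) = -6/(-19/160) = -6*(-160/19) = 960/19)
h(K) - 1*(-1232) = 960/19 - 1*(-1232) = 960/19 + 1232 = 24368/19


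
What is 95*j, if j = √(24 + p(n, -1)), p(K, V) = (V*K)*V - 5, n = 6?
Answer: 475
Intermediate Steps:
p(K, V) = -5 + K*V² (p(K, V) = (K*V)*V - 5 = K*V² - 5 = -5 + K*V²)
j = 5 (j = √(24 + (-5 + 6*(-1)²)) = √(24 + (-5 + 6*1)) = √(24 + (-5 + 6)) = √(24 + 1) = √25 = 5)
95*j = 95*5 = 475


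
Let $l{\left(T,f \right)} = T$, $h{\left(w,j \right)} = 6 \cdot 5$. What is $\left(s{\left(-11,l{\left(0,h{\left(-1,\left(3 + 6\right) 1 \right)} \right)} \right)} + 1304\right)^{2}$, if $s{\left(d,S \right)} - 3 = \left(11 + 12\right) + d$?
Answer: $1739761$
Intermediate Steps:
$h{\left(w,j \right)} = 30$
$s{\left(d,S \right)} = 26 + d$ ($s{\left(d,S \right)} = 3 + \left(\left(11 + 12\right) + d\right) = 3 + \left(23 + d\right) = 26 + d$)
$\left(s{\left(-11,l{\left(0,h{\left(-1,\left(3 + 6\right) 1 \right)} \right)} \right)} + 1304\right)^{2} = \left(\left(26 - 11\right) + 1304\right)^{2} = \left(15 + 1304\right)^{2} = 1319^{2} = 1739761$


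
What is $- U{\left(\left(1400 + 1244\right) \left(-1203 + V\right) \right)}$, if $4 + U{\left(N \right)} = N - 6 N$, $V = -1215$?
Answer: $-31965956$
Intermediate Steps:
$U{\left(N \right)} = -4 - 5 N$ ($U{\left(N \right)} = -4 + \left(N - 6 N\right) = -4 - 5 N$)
$- U{\left(\left(1400 + 1244\right) \left(-1203 + V\right) \right)} = - (-4 - 5 \left(1400 + 1244\right) \left(-1203 - 1215\right)) = - (-4 - 5 \cdot 2644 \left(-2418\right)) = - (-4 - -31965960) = - (-4 + 31965960) = \left(-1\right) 31965956 = -31965956$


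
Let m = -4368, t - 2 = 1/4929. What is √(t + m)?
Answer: I*√106072144077/4929 ≈ 66.076*I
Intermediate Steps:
t = 9859/4929 (t = 2 + 1/4929 = 9859/4929 ≈ 2.0002)
√(t + m) = √(9859/4929 - 4368) = √(-21520013/4929) = I*√106072144077/4929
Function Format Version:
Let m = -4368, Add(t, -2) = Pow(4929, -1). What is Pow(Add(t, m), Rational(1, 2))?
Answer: Mul(Rational(1, 4929), I, Pow(106072144077, Rational(1, 2))) ≈ Mul(66.076, I)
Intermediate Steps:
t = Rational(9859, 4929) (t = Add(2, Pow(4929, -1)) = Add(2, Rational(1, 4929)) = Rational(9859, 4929) ≈ 2.0002)
Pow(Add(t, m), Rational(1, 2)) = Pow(Add(Rational(9859, 4929), -4368), Rational(1, 2)) = Pow(Rational(-21520013, 4929), Rational(1, 2)) = Mul(Rational(1, 4929), I, Pow(106072144077, Rational(1, 2)))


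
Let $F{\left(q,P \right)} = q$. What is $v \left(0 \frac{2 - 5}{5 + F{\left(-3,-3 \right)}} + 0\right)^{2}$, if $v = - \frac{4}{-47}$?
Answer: $0$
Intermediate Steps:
$v = \frac{4}{47}$ ($v = \left(-4\right) \left(- \frac{1}{47}\right) = \frac{4}{47} \approx 0.085106$)
$v \left(0 \frac{2 - 5}{5 + F{\left(-3,-3 \right)}} + 0\right)^{2} = \frac{4 \left(0 \frac{2 - 5}{5 - 3} + 0\right)^{2}}{47} = \frac{4 \left(0 \left(- \frac{3}{2}\right) + 0\right)^{2}}{47} = \frac{4 \left(0 + 0\right)^{2}}{47} = \frac{4 \cdot 0^{2}}{47} = \frac{4}{47} \cdot 0 = 0$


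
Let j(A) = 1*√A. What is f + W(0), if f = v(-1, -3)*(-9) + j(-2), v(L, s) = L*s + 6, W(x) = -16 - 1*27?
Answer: -124 + I*√2 ≈ -124.0 + 1.4142*I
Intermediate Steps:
W(x) = -43 (W(x) = -16 - 27 = -43)
j(A) = √A
v(L, s) = 6 + L*s
f = -81 + I*√2 (f = (6 - 1*(-3))*(-9) + √(-2) = (6 + 3)*(-9) + I*√2 = 9*(-9) + I*√2 = -81 + I*√2 ≈ -81.0 + 1.4142*I)
f + W(0) = (-81 + I*√2) - 43 = -124 + I*√2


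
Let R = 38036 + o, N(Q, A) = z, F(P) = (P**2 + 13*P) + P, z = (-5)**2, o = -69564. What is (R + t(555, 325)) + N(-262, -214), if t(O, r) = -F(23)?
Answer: -32354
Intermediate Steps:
z = 25
F(P) = P**2 + 14*P
N(Q, A) = 25
R = -31528 (R = 38036 - 69564 = -31528)
t(O, r) = -851 (t(O, r) = -23*(14 + 23) = -23*37 = -1*851 = -851)
(R + t(555, 325)) + N(-262, -214) = (-31528 - 851) + 25 = -32379 + 25 = -32354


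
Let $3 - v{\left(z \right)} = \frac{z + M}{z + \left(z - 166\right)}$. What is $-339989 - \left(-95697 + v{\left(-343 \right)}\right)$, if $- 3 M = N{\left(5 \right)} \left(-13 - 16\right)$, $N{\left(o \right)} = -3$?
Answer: $- \frac{17344914}{71} \approx -2.4429 \cdot 10^{5}$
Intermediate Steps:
$M = -29$ ($M = - \frac{\left(-3\right) \left(-13 - 16\right)}{3} = - \frac{\left(-3\right) \left(-29\right)}{3} = \left(- \frac{1}{3}\right) 87 = -29$)
$v{\left(z \right)} = 3 - \frac{-29 + z}{-166 + 2 z}$ ($v{\left(z \right)} = 3 - \frac{z - 29}{z + \left(z - 166\right)} = 3 - \frac{-29 + z}{z + \left(-166 + z\right)} = 3 - \frac{-29 + z}{-166 + 2 z}$)
$-339989 - \left(-95697 + v{\left(-343 \right)}\right) = -339989 + \left(95697 - \frac{-469 + 5 \left(-343\right)}{2 \left(-83 - 343\right)}\right) = -339989 + \left(95697 - \frac{-469 - 1715}{2 \left(-426\right)}\right) = -339989 + \left(95697 - \frac{1}{2} \left(- \frac{1}{426}\right) \left(-2184\right)\right) = -339989 + \left(95697 - \frac{182}{71}\right) = -339989 + \frac{6794305}{71} = - \frac{17344914}{71}$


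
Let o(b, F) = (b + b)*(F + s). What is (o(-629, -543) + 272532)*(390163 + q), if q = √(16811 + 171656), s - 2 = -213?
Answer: 476413993432 + 1221064*√188467 ≈ 4.7694e+11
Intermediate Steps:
s = -211 (s = 2 - 213 = -211)
o(b, F) = 2*b*(-211 + F) (o(b, F) = (b + b)*(F - 211) = (2*b)*(-211 + F) = 2*b*(-211 + F))
q = √188467 ≈ 434.13
(o(-629, -543) + 272532)*(390163 + q) = (2*(-629)*(-211 - 543) + 272532)*(390163 + √188467) = (2*(-629)*(-754) + 272532)*(390163 + √188467) = (948532 + 272532)*(390163 + √188467) = 1221064*(390163 + √188467) = 476413993432 + 1221064*√188467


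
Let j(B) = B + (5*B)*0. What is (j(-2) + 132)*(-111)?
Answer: -14430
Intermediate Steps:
j(B) = B (j(B) = B + 0 = B)
(j(-2) + 132)*(-111) = (-2 + 132)*(-111) = 130*(-111) = -14430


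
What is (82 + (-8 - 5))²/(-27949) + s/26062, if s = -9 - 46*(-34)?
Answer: -80620487/728406838 ≈ -0.11068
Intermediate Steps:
s = 1555 (s = -9 + 1564 = 1555)
(82 + (-8 - 5))²/(-27949) + s/26062 = (82 + (-8 - 5))²/(-27949) + 1555/26062 = (82 - 13)²*(-1/27949) + 1555*(1/26062) = 69²*(-1/27949) + 1555/26062 = 4761*(-1/27949) + 1555/26062 = -4761/27949 + 1555/26062 = -80620487/728406838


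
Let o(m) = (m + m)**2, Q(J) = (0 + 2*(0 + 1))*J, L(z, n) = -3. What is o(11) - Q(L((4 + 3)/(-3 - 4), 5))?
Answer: 490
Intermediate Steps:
Q(J) = 2*J (Q(J) = (0 + 2*1)*J = (0 + 2)*J = 2*J)
o(m) = 4*m**2 (o(m) = (2*m)**2 = 4*m**2)
o(11) - Q(L((4 + 3)/(-3 - 4), 5)) = 4*11**2 - 2*(-3) = 4*121 - 1*(-6) = 484 + 6 = 490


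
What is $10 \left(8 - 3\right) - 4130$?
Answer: $-4080$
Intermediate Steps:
$10 \left(8 - 3\right) - 4130 = 10 \cdot 5 - 4130 = 50 - 4130 = -4080$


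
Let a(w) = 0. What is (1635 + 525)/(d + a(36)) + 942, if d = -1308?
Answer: 102498/109 ≈ 940.35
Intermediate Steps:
(1635 + 525)/(d + a(36)) + 942 = (1635 + 525)/(-1308 + 0) + 942 = 2160/(-1308) + 942 = 2160*(-1/1308) + 942 = -180/109 + 942 = 102498/109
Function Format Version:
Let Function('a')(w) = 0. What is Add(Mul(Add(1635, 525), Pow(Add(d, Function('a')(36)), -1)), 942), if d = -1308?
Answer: Rational(102498, 109) ≈ 940.35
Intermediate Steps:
Add(Mul(Add(1635, 525), Pow(Add(d, Function('a')(36)), -1)), 942) = Add(Mul(Add(1635, 525), Pow(Add(-1308, 0), -1)), 942) = Add(Mul(2160, Pow(-1308, -1)), 942) = Add(Mul(2160, Rational(-1, 1308)), 942) = Add(Rational(-180, 109), 942) = Rational(102498, 109)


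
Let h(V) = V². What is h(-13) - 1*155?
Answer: 14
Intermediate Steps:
h(-13) - 1*155 = (-13)² - 1*155 = 169 - 155 = 14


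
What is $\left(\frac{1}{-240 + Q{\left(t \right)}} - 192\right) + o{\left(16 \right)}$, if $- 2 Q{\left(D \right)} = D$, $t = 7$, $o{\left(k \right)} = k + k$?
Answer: $- \frac{77922}{487} \approx -160.0$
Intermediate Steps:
$o{\left(k \right)} = 2 k$
$Q{\left(D \right)} = - \frac{D}{2}$
$\left(\frac{1}{-240 + Q{\left(t \right)}} - 192\right) + o{\left(16 \right)} = \left(\frac{1}{-240 - \frac{7}{2}} - 192\right) + 2 \cdot 16 = \left(\frac{1}{-240 - \frac{7}{2}} - 192\right) + 32 = \left(\frac{1}{- \frac{487}{2}} - 192\right) + 32 = \left(- \frac{2}{487} - 192\right) + 32 = - \frac{93506}{487} + 32 = - \frac{77922}{487}$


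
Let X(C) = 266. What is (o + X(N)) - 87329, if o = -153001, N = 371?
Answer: -240064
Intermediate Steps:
(o + X(N)) - 87329 = (-153001 + 266) - 87329 = -152735 - 87329 = -240064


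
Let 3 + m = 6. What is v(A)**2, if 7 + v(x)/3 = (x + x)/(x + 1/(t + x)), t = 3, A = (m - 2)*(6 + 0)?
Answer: 690561/3025 ≈ 228.28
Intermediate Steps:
m = 3 (m = -3 + 6 = 3)
A = 6 (A = (3 - 2)*(6 + 0) = 1*6 = 6)
v(x) = -21 + 6*x/(x + 1/(3 + x)) (v(x) = -21 + 3*((x + x)/(x + 1/(3 + x))) = -21 + 3*((2*x)/(x + 1/(3 + x))) = -21 + 3*(2*x/(x + 1/(3 + x))) = -21 + 6*x/(x + 1/(3 + x)))
v(A)**2 = (3*(-7 - 15*6 - 5*6**2)/(1 + 6**2 + 3*6))**2 = (3*(-7 - 90 - 5*36)/(1 + 36 + 18))**2 = (3*(-7 - 90 - 180)/55)**2 = (3*(1/55)*(-277))**2 = (-831/55)**2 = 690561/3025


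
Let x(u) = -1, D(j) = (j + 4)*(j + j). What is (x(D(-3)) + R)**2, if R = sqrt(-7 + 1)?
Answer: (1 - I*sqrt(6))**2 ≈ -5.0 - 4.899*I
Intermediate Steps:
R = I*sqrt(6) (R = sqrt(-6) = I*sqrt(6) ≈ 2.4495*I)
D(j) = 2*j*(4 + j) (D(j) = (4 + j)*(2*j) = 2*j*(4 + j))
(x(D(-3)) + R)**2 = (-1 + I*sqrt(6))**2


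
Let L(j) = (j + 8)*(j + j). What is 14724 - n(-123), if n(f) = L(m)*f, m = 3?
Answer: 22842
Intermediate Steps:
L(j) = 2*j*(8 + j) (L(j) = (8 + j)*(2*j) = 2*j*(8 + j))
n(f) = 66*f (n(f) = (2*3*(8 + 3))*f = (2*3*11)*f = 66*f)
14724 - n(-123) = 14724 - 66*(-123) = 14724 - 1*(-8118) = 14724 + 8118 = 22842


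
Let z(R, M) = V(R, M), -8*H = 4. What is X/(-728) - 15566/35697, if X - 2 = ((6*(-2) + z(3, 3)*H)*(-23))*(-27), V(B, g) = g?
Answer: 575724715/51974832 ≈ 11.077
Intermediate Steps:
H = -½ (H = -⅛*4 = -½ ≈ -0.50000)
z(R, M) = M
X = -16763/2 (X = 2 + ((6*(-2) + 3*(-½))*(-23))*(-27) = 2 + ((-12 - 3/2)*(-23))*(-27) = 2 - 27/2*(-23)*(-27) = 2 + (621/2)*(-27) = 2 - 16767/2 = -16763/2 ≈ -8381.5)
X/(-728) - 15566/35697 = -16763/2/(-728) - 15566/35697 = -16763/2*(-1/728) - 15566*1/35697 = 16763/1456 - 15566/35697 = 575724715/51974832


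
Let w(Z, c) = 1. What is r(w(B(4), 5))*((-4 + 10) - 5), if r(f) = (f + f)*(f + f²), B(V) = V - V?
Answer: 4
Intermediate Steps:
B(V) = 0
r(f) = 2*f*(f + f²) (r(f) = (2*f)*(f + f²) = 2*f*(f + f²))
r(w(B(4), 5))*((-4 + 10) - 5) = (2*1²*(1 + 1))*((-4 + 10) - 5) = (2*1*2)*(6 - 5) = 4*1 = 4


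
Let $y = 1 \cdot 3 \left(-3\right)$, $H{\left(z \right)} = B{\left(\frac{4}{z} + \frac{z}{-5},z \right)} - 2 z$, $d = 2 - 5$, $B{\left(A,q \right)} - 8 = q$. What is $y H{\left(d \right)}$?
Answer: $-99$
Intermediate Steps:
$B{\left(A,q \right)} = 8 + q$
$d = -3$
$H{\left(z \right)} = 8 - z$ ($H{\left(z \right)} = \left(8 + z\right) - 2 z = 8 - z$)
$y = -9$ ($y = 3 \left(-3\right) = -9$)
$y H{\left(d \right)} = - 9 \left(8 - -3\right) = - 9 \left(8 + 3\right) = \left(-9\right) 11 = -99$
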